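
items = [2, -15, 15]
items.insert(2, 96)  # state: [2, -15, 96, 15]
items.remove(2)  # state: [-15, 96, 15]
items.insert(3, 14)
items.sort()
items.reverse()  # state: [96, 15, 14, -15]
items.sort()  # [-15, 14, 15, 96]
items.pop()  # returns 96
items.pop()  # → 15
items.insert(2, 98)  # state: [-15, 14, 98]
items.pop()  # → 98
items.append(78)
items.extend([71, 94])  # [-15, 14, 78, 71, 94]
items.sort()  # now [-15, 14, 71, 78, 94]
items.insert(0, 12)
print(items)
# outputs [12, -15, 14, 71, 78, 94]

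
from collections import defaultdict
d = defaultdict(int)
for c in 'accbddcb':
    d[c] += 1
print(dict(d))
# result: {'a': 1, 'c': 3, 'b': 2, 'd': 2}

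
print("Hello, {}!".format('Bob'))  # Hello, Bob!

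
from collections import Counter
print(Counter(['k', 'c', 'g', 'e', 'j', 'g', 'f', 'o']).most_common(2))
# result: [('g', 2), ('k', 1)]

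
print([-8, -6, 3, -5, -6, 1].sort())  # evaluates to None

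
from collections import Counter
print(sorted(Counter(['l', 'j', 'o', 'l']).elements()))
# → ['j', 'l', 'l', 'o']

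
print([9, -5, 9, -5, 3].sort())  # None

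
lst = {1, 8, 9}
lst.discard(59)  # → {1, 8, 9}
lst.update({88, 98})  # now {1, 8, 9, 88, 98}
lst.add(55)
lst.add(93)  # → {1, 8, 9, 55, 88, 93, 98}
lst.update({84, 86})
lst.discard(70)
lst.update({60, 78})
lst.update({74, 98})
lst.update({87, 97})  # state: {1, 8, 9, 55, 60, 74, 78, 84, 86, 87, 88, 93, 97, 98}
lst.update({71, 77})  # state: {1, 8, 9, 55, 60, 71, 74, 77, 78, 84, 86, 87, 88, 93, 97, 98}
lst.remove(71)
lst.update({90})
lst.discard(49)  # {1, 8, 9, 55, 60, 74, 77, 78, 84, 86, 87, 88, 90, 93, 97, 98}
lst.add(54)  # {1, 8, 9, 54, 55, 60, 74, 77, 78, 84, 86, 87, 88, 90, 93, 97, 98}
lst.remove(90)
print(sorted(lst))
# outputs [1, 8, 9, 54, 55, 60, 74, 77, 78, 84, 86, 87, 88, 93, 97, 98]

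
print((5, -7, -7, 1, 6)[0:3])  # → (5, -7, -7)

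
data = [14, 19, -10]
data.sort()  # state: [-10, 14, 19]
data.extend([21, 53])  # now [-10, 14, 19, 21, 53]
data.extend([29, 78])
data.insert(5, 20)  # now [-10, 14, 19, 21, 53, 20, 29, 78]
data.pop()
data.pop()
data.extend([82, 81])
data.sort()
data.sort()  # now [-10, 14, 19, 20, 21, 53, 81, 82]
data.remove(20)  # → [-10, 14, 19, 21, 53, 81, 82]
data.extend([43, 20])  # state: [-10, 14, 19, 21, 53, 81, 82, 43, 20]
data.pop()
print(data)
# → [-10, 14, 19, 21, 53, 81, 82, 43]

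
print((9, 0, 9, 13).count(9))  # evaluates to 2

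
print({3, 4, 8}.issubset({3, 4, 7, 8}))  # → True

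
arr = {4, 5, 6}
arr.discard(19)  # {4, 5, 6}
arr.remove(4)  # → {5, 6}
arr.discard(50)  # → {5, 6}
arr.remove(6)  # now {5}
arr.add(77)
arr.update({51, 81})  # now {5, 51, 77, 81}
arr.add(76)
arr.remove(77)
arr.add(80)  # {5, 51, 76, 80, 81}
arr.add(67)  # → {5, 51, 67, 76, 80, 81}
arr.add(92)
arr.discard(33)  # {5, 51, 67, 76, 80, 81, 92}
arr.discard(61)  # {5, 51, 67, 76, 80, 81, 92}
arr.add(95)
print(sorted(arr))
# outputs [5, 51, 67, 76, 80, 81, 92, 95]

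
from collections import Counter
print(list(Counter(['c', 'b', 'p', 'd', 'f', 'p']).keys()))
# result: ['c', 'b', 'p', 'd', 'f']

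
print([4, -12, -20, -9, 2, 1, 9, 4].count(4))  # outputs 2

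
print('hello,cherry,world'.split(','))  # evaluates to ['hello', 'cherry', 'world']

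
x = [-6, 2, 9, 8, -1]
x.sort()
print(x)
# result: [-6, -1, 2, 8, 9]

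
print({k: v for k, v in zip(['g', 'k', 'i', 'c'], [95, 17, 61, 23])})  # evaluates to {'g': 95, 'k': 17, 'i': 61, 'c': 23}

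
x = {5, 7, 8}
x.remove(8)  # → {5, 7}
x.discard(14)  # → {5, 7}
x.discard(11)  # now {5, 7}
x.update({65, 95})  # {5, 7, 65, 95}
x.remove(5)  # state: {7, 65, 95}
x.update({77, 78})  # {7, 65, 77, 78, 95}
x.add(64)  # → {7, 64, 65, 77, 78, 95}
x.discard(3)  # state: {7, 64, 65, 77, 78, 95}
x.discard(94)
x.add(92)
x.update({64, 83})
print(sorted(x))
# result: [7, 64, 65, 77, 78, 83, 92, 95]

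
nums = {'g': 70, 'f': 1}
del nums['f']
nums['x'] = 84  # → {'g': 70, 'x': 84}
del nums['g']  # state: {'x': 84}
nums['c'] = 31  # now {'x': 84, 'c': 31}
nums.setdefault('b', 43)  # 43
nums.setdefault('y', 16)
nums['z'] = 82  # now {'x': 84, 'c': 31, 'b': 43, 'y': 16, 'z': 82}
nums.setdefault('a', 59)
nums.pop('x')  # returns 84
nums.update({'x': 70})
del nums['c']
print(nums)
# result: {'b': 43, 'y': 16, 'z': 82, 'a': 59, 'x': 70}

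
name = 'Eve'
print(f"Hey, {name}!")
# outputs Hey, Eve!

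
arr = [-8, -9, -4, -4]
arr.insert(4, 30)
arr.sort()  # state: [-9, -8, -4, -4, 30]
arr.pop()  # 30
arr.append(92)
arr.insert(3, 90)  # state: [-9, -8, -4, 90, -4, 92]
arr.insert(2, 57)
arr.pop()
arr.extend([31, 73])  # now [-9, -8, 57, -4, 90, -4, 31, 73]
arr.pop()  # 73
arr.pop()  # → 31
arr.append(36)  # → [-9, -8, 57, -4, 90, -4, 36]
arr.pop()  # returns 36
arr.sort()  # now [-9, -8, -4, -4, 57, 90]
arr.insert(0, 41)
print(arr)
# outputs [41, -9, -8, -4, -4, 57, 90]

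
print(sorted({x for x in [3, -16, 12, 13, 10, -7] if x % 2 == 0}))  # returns [-16, 10, 12]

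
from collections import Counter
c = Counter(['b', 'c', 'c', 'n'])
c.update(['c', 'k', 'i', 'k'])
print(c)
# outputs Counter({'c': 3, 'k': 2, 'b': 1, 'n': 1, 'i': 1})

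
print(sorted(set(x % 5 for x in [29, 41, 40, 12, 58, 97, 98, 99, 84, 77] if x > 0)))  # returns [0, 1, 2, 3, 4]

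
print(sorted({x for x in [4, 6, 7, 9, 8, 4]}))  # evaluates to [4, 6, 7, 8, 9]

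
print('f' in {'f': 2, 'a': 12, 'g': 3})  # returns True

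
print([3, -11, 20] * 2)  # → [3, -11, 20, 3, -11, 20]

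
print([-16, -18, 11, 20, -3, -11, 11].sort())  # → None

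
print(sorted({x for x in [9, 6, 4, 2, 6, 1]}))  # [1, 2, 4, 6, 9]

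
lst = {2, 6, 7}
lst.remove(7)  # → {2, 6}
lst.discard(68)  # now {2, 6}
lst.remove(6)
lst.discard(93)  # {2}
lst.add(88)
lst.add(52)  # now {2, 52, 88}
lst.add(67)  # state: {2, 52, 67, 88}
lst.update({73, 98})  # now {2, 52, 67, 73, 88, 98}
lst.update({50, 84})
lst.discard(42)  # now {2, 50, 52, 67, 73, 84, 88, 98}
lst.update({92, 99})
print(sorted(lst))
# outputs [2, 50, 52, 67, 73, 84, 88, 92, 98, 99]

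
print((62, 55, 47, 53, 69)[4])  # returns 69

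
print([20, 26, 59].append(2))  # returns None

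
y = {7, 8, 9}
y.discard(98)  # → {7, 8, 9}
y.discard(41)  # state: {7, 8, 9}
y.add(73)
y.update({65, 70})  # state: {7, 8, 9, 65, 70, 73}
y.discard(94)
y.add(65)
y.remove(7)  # {8, 9, 65, 70, 73}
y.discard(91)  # {8, 9, 65, 70, 73}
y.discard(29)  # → {8, 9, 65, 70, 73}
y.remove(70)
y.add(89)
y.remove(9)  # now {8, 65, 73, 89}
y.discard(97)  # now {8, 65, 73, 89}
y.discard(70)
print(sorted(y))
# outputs [8, 65, 73, 89]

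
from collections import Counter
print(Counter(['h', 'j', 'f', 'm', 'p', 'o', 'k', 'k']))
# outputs Counter({'k': 2, 'h': 1, 'j': 1, 'f': 1, 'm': 1, 'p': 1, 'o': 1})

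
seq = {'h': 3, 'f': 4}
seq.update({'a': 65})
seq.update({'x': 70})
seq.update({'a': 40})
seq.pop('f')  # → 4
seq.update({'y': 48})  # {'h': 3, 'a': 40, 'x': 70, 'y': 48}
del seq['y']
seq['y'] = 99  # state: {'h': 3, 'a': 40, 'x': 70, 'y': 99}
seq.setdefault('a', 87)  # 40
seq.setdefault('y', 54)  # 99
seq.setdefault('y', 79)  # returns 99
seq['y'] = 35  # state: {'h': 3, 'a': 40, 'x': 70, 'y': 35}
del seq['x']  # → {'h': 3, 'a': 40, 'y': 35}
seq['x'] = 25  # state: {'h': 3, 'a': 40, 'y': 35, 'x': 25}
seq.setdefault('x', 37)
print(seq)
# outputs {'h': 3, 'a': 40, 'y': 35, 'x': 25}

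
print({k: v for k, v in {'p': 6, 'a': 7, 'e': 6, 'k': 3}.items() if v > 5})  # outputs {'p': 6, 'a': 7, 'e': 6}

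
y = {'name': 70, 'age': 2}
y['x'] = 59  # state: {'name': 70, 'age': 2, 'x': 59}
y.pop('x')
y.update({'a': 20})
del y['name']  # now {'age': 2, 'a': 20}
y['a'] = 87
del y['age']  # {'a': 87}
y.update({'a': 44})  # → {'a': 44}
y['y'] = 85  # {'a': 44, 'y': 85}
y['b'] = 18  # {'a': 44, 'y': 85, 'b': 18}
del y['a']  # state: {'y': 85, 'b': 18}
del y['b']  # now {'y': 85}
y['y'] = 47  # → {'y': 47}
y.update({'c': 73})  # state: {'y': 47, 'c': 73}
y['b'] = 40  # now {'y': 47, 'c': 73, 'b': 40}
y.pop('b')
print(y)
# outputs {'y': 47, 'c': 73}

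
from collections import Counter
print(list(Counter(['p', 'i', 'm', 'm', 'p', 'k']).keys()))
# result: ['p', 'i', 'm', 'k']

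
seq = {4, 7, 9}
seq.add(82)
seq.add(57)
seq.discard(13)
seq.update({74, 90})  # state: {4, 7, 9, 57, 74, 82, 90}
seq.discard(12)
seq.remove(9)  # {4, 7, 57, 74, 82, 90}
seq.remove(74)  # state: {4, 7, 57, 82, 90}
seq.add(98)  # {4, 7, 57, 82, 90, 98}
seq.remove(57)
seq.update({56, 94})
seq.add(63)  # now {4, 7, 56, 63, 82, 90, 94, 98}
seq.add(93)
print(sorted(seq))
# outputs [4, 7, 56, 63, 82, 90, 93, 94, 98]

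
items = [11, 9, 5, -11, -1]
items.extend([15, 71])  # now [11, 9, 5, -11, -1, 15, 71]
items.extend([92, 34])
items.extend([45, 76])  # [11, 9, 5, -11, -1, 15, 71, 92, 34, 45, 76]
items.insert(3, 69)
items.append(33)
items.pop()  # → 33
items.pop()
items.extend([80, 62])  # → [11, 9, 5, 69, -11, -1, 15, 71, 92, 34, 45, 80, 62]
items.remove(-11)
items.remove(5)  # [11, 9, 69, -1, 15, 71, 92, 34, 45, 80, 62]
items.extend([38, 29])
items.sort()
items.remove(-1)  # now [9, 11, 15, 29, 34, 38, 45, 62, 69, 71, 80, 92]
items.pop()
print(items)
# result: [9, 11, 15, 29, 34, 38, 45, 62, 69, 71, 80]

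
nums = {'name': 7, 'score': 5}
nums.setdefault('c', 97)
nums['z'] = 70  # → {'name': 7, 'score': 5, 'c': 97, 'z': 70}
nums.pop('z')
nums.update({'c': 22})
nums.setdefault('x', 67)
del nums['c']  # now {'name': 7, 'score': 5, 'x': 67}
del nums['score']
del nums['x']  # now {'name': 7}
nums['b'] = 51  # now {'name': 7, 'b': 51}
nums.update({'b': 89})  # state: {'name': 7, 'b': 89}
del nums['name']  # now {'b': 89}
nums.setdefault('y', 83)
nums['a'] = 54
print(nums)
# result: {'b': 89, 'y': 83, 'a': 54}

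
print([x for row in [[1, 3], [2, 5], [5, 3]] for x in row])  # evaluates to [1, 3, 2, 5, 5, 3]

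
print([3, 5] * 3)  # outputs [3, 5, 3, 5, 3, 5]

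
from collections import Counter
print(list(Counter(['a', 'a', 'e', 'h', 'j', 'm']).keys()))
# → ['a', 'e', 'h', 'j', 'm']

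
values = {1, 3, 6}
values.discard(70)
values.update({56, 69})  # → {1, 3, 6, 56, 69}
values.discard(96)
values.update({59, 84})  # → {1, 3, 6, 56, 59, 69, 84}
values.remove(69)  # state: {1, 3, 6, 56, 59, 84}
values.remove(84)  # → {1, 3, 6, 56, 59}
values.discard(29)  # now {1, 3, 6, 56, 59}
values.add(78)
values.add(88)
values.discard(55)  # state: {1, 3, 6, 56, 59, 78, 88}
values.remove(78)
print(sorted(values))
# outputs [1, 3, 6, 56, 59, 88]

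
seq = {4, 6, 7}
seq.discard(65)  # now {4, 6, 7}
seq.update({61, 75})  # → {4, 6, 7, 61, 75}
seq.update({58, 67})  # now {4, 6, 7, 58, 61, 67, 75}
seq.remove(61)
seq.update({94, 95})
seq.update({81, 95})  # {4, 6, 7, 58, 67, 75, 81, 94, 95}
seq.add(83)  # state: {4, 6, 7, 58, 67, 75, 81, 83, 94, 95}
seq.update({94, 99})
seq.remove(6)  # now {4, 7, 58, 67, 75, 81, 83, 94, 95, 99}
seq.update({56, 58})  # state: {4, 7, 56, 58, 67, 75, 81, 83, 94, 95, 99}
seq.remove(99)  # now {4, 7, 56, 58, 67, 75, 81, 83, 94, 95}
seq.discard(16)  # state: {4, 7, 56, 58, 67, 75, 81, 83, 94, 95}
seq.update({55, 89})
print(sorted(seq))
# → [4, 7, 55, 56, 58, 67, 75, 81, 83, 89, 94, 95]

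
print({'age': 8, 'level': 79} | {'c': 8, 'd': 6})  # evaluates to {'age': 8, 'level': 79, 'c': 8, 'd': 6}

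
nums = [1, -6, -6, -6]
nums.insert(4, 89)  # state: [1, -6, -6, -6, 89]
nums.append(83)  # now [1, -6, -6, -6, 89, 83]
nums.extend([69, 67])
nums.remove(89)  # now [1, -6, -6, -6, 83, 69, 67]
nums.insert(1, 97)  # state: [1, 97, -6, -6, -6, 83, 69, 67]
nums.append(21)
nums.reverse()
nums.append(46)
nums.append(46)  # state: [21, 67, 69, 83, -6, -6, -6, 97, 1, 46, 46]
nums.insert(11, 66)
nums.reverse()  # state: [66, 46, 46, 1, 97, -6, -6, -6, 83, 69, 67, 21]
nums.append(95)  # [66, 46, 46, 1, 97, -6, -6, -6, 83, 69, 67, 21, 95]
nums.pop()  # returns 95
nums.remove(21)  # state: [66, 46, 46, 1, 97, -6, -6, -6, 83, 69, 67]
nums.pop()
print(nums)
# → [66, 46, 46, 1, 97, -6, -6, -6, 83, 69]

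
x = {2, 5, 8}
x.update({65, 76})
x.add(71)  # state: {2, 5, 8, 65, 71, 76}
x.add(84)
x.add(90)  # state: {2, 5, 8, 65, 71, 76, 84, 90}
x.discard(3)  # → {2, 5, 8, 65, 71, 76, 84, 90}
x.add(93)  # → {2, 5, 8, 65, 71, 76, 84, 90, 93}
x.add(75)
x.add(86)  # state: {2, 5, 8, 65, 71, 75, 76, 84, 86, 90, 93}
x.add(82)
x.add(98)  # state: {2, 5, 8, 65, 71, 75, 76, 82, 84, 86, 90, 93, 98}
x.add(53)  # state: {2, 5, 8, 53, 65, 71, 75, 76, 82, 84, 86, 90, 93, 98}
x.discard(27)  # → {2, 5, 8, 53, 65, 71, 75, 76, 82, 84, 86, 90, 93, 98}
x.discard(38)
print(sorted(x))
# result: [2, 5, 8, 53, 65, 71, 75, 76, 82, 84, 86, 90, 93, 98]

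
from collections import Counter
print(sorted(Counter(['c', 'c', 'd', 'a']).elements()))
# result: ['a', 'c', 'c', 'd']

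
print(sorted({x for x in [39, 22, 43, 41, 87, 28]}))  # [22, 28, 39, 41, 43, 87]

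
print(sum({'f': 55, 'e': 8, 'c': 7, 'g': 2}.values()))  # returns 72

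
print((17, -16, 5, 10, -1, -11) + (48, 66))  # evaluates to (17, -16, 5, 10, -1, -11, 48, 66)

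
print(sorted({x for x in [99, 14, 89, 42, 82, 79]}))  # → [14, 42, 79, 82, 89, 99]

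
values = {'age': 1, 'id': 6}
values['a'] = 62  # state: {'age': 1, 'id': 6, 'a': 62}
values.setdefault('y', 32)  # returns 32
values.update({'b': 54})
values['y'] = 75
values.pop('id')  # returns 6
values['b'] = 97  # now {'age': 1, 'a': 62, 'y': 75, 'b': 97}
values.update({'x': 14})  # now {'age': 1, 'a': 62, 'y': 75, 'b': 97, 'x': 14}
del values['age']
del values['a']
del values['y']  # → {'b': 97, 'x': 14}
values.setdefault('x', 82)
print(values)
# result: {'b': 97, 'x': 14}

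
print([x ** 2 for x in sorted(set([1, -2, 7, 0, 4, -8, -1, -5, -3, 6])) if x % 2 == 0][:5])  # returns [64, 4, 0, 16, 36]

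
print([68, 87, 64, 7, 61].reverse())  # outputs None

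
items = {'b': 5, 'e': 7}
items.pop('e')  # 7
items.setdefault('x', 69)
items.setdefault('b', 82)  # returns 5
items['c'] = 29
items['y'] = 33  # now {'b': 5, 'x': 69, 'c': 29, 'y': 33}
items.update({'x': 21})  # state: {'b': 5, 'x': 21, 'c': 29, 'y': 33}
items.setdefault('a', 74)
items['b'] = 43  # {'b': 43, 'x': 21, 'c': 29, 'y': 33, 'a': 74}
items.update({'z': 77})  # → {'b': 43, 'x': 21, 'c': 29, 'y': 33, 'a': 74, 'z': 77}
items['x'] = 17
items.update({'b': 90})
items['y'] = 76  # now {'b': 90, 'x': 17, 'c': 29, 'y': 76, 'a': 74, 'z': 77}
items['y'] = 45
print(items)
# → {'b': 90, 'x': 17, 'c': 29, 'y': 45, 'a': 74, 'z': 77}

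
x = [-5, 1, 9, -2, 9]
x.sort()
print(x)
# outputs [-5, -2, 1, 9, 9]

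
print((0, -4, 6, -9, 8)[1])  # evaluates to -4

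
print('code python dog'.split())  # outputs ['code', 'python', 'dog']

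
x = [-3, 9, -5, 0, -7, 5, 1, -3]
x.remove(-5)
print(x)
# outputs [-3, 9, 0, -7, 5, 1, -3]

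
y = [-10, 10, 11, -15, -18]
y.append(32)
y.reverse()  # [32, -18, -15, 11, 10, -10]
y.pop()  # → -10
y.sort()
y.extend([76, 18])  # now [-18, -15, 10, 11, 32, 76, 18]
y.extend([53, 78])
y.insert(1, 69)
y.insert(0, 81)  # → [81, -18, 69, -15, 10, 11, 32, 76, 18, 53, 78]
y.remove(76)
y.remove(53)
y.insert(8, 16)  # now [81, -18, 69, -15, 10, 11, 32, 18, 16, 78]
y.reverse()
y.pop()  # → 81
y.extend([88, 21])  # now [78, 16, 18, 32, 11, 10, -15, 69, -18, 88, 21]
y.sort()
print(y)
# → [-18, -15, 10, 11, 16, 18, 21, 32, 69, 78, 88]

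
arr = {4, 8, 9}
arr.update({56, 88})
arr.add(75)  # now {4, 8, 9, 56, 75, 88}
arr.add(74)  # {4, 8, 9, 56, 74, 75, 88}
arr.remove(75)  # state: {4, 8, 9, 56, 74, 88}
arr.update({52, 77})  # {4, 8, 9, 52, 56, 74, 77, 88}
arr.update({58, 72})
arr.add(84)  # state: {4, 8, 9, 52, 56, 58, 72, 74, 77, 84, 88}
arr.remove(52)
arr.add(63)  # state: {4, 8, 9, 56, 58, 63, 72, 74, 77, 84, 88}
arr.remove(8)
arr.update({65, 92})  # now {4, 9, 56, 58, 63, 65, 72, 74, 77, 84, 88, 92}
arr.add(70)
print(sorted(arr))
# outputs [4, 9, 56, 58, 63, 65, 70, 72, 74, 77, 84, 88, 92]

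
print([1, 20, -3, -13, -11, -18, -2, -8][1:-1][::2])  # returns [20, -13, -18]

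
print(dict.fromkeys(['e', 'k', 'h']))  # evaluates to {'e': None, 'k': None, 'h': None}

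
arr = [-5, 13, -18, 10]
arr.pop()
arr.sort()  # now [-18, -5, 13]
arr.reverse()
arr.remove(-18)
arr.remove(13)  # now [-5]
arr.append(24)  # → [-5, 24]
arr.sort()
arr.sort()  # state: [-5, 24]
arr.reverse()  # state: [24, -5]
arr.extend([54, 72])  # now [24, -5, 54, 72]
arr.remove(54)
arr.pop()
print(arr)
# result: [24, -5]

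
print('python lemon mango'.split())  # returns ['python', 'lemon', 'mango']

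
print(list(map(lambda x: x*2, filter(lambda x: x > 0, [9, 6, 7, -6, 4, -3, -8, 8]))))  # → [18, 12, 14, 8, 16]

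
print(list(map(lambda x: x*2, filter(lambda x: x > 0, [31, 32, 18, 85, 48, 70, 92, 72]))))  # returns [62, 64, 36, 170, 96, 140, 184, 144]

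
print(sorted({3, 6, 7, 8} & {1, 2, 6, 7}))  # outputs [6, 7]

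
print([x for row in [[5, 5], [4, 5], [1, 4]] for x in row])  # [5, 5, 4, 5, 1, 4]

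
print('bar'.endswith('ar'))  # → True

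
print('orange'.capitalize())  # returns Orange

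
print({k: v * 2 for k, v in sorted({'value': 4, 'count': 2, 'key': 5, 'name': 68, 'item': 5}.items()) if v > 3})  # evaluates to {'item': 10, 'key': 10, 'name': 136, 'value': 8}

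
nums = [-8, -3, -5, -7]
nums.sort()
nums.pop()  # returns -3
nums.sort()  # [-8, -7, -5]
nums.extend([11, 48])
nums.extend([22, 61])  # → [-8, -7, -5, 11, 48, 22, 61]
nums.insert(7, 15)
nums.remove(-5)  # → [-8, -7, 11, 48, 22, 61, 15]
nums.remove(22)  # [-8, -7, 11, 48, 61, 15]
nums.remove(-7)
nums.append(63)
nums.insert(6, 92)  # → [-8, 11, 48, 61, 15, 63, 92]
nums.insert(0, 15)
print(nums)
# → [15, -8, 11, 48, 61, 15, 63, 92]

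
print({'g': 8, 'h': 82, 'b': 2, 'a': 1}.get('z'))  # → None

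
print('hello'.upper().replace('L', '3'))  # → HE33O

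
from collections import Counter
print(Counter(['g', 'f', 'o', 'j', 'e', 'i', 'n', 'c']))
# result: Counter({'g': 1, 'f': 1, 'o': 1, 'j': 1, 'e': 1, 'i': 1, 'n': 1, 'c': 1})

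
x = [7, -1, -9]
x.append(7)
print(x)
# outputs [7, -1, -9, 7]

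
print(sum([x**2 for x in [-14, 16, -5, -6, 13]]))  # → 682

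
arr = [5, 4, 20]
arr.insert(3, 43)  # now [5, 4, 20, 43]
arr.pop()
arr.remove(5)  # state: [4, 20]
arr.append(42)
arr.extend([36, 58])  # [4, 20, 42, 36, 58]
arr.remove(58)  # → [4, 20, 42, 36]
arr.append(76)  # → [4, 20, 42, 36, 76]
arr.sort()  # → [4, 20, 36, 42, 76]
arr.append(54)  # [4, 20, 36, 42, 76, 54]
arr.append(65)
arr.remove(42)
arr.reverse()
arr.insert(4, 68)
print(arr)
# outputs [65, 54, 76, 36, 68, 20, 4]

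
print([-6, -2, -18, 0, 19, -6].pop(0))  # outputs -6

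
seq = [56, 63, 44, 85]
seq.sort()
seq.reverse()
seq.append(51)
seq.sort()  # [44, 51, 56, 63, 85]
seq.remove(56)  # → [44, 51, 63, 85]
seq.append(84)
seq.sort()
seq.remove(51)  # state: [44, 63, 84, 85]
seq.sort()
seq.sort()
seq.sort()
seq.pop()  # 85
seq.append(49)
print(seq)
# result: [44, 63, 84, 49]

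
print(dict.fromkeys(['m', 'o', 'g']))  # {'m': None, 'o': None, 'g': None}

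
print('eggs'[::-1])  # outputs sgge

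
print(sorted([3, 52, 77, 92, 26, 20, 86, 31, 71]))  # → [3, 20, 26, 31, 52, 71, 77, 86, 92]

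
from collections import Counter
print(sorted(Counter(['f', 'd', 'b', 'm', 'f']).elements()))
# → ['b', 'd', 'f', 'f', 'm']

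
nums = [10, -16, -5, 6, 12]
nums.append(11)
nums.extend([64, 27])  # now [10, -16, -5, 6, 12, 11, 64, 27]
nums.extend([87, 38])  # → [10, -16, -5, 6, 12, 11, 64, 27, 87, 38]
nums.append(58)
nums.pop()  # 58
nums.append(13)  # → [10, -16, -5, 6, 12, 11, 64, 27, 87, 38, 13]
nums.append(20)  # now [10, -16, -5, 6, 12, 11, 64, 27, 87, 38, 13, 20]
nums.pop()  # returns 20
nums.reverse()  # [13, 38, 87, 27, 64, 11, 12, 6, -5, -16, 10]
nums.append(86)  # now [13, 38, 87, 27, 64, 11, 12, 6, -5, -16, 10, 86]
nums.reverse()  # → [86, 10, -16, -5, 6, 12, 11, 64, 27, 87, 38, 13]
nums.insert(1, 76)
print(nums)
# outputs [86, 76, 10, -16, -5, 6, 12, 11, 64, 27, 87, 38, 13]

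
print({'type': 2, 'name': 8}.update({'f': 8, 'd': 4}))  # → None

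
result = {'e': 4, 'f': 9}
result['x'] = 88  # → {'e': 4, 'f': 9, 'x': 88}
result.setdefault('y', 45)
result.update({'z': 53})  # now {'e': 4, 'f': 9, 'x': 88, 'y': 45, 'z': 53}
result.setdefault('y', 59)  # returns 45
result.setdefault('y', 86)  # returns 45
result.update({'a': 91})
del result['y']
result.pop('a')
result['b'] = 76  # {'e': 4, 'f': 9, 'x': 88, 'z': 53, 'b': 76}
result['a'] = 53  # {'e': 4, 'f': 9, 'x': 88, 'z': 53, 'b': 76, 'a': 53}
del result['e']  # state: {'f': 9, 'x': 88, 'z': 53, 'b': 76, 'a': 53}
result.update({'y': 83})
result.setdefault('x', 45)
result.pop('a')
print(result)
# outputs {'f': 9, 'x': 88, 'z': 53, 'b': 76, 'y': 83}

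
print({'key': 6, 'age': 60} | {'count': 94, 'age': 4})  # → {'key': 6, 'age': 4, 'count': 94}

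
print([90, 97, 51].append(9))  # None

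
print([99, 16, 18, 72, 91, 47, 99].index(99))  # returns 0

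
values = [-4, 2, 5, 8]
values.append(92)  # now [-4, 2, 5, 8, 92]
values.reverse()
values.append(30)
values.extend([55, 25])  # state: [92, 8, 5, 2, -4, 30, 55, 25]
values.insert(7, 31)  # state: [92, 8, 5, 2, -4, 30, 55, 31, 25]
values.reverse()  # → [25, 31, 55, 30, -4, 2, 5, 8, 92]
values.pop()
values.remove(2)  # [25, 31, 55, 30, -4, 5, 8]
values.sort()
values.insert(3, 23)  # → [-4, 5, 8, 23, 25, 30, 31, 55]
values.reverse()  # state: [55, 31, 30, 25, 23, 8, 5, -4]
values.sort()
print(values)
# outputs [-4, 5, 8, 23, 25, 30, 31, 55]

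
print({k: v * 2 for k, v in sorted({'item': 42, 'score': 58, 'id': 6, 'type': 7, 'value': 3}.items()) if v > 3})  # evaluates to {'id': 12, 'item': 84, 'score': 116, 'type': 14}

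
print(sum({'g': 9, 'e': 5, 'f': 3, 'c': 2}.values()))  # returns 19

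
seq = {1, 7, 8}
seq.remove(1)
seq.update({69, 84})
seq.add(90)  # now {7, 8, 69, 84, 90}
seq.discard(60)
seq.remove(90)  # {7, 8, 69, 84}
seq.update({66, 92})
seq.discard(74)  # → {7, 8, 66, 69, 84, 92}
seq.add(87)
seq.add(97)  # {7, 8, 66, 69, 84, 87, 92, 97}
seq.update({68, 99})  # {7, 8, 66, 68, 69, 84, 87, 92, 97, 99}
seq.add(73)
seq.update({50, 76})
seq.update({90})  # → {7, 8, 50, 66, 68, 69, 73, 76, 84, 87, 90, 92, 97, 99}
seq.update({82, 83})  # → {7, 8, 50, 66, 68, 69, 73, 76, 82, 83, 84, 87, 90, 92, 97, 99}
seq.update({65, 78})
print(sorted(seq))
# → [7, 8, 50, 65, 66, 68, 69, 73, 76, 78, 82, 83, 84, 87, 90, 92, 97, 99]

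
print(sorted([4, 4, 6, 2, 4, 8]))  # [2, 4, 4, 4, 6, 8]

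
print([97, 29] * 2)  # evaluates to [97, 29, 97, 29]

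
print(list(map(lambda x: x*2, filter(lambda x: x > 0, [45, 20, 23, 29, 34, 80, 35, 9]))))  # [90, 40, 46, 58, 68, 160, 70, 18]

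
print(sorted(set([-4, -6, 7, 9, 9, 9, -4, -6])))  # [-6, -4, 7, 9]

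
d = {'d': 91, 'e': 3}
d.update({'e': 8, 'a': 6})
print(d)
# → {'d': 91, 'e': 8, 'a': 6}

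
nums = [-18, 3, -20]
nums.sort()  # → [-20, -18, 3]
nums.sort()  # [-20, -18, 3]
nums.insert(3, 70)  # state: [-20, -18, 3, 70]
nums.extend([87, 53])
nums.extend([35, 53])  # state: [-20, -18, 3, 70, 87, 53, 35, 53]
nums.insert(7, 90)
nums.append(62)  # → [-20, -18, 3, 70, 87, 53, 35, 90, 53, 62]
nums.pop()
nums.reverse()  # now [53, 90, 35, 53, 87, 70, 3, -18, -20]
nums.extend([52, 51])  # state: [53, 90, 35, 53, 87, 70, 3, -18, -20, 52, 51]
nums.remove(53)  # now [90, 35, 53, 87, 70, 3, -18, -20, 52, 51]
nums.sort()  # [-20, -18, 3, 35, 51, 52, 53, 70, 87, 90]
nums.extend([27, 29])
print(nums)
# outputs [-20, -18, 3, 35, 51, 52, 53, 70, 87, 90, 27, 29]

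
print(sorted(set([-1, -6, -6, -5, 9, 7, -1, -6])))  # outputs [-6, -5, -1, 7, 9]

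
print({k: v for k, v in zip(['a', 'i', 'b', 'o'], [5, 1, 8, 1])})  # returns {'a': 5, 'i': 1, 'b': 8, 'o': 1}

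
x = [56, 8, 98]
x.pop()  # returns 98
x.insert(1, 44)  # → [56, 44, 8]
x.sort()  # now [8, 44, 56]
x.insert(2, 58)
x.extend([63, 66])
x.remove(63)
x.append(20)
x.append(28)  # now [8, 44, 58, 56, 66, 20, 28]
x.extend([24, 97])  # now [8, 44, 58, 56, 66, 20, 28, 24, 97]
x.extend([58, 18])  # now [8, 44, 58, 56, 66, 20, 28, 24, 97, 58, 18]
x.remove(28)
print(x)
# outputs [8, 44, 58, 56, 66, 20, 24, 97, 58, 18]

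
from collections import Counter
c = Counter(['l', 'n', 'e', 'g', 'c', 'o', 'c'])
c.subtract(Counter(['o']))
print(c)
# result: Counter({'c': 2, 'l': 1, 'n': 1, 'e': 1, 'g': 1, 'o': 0})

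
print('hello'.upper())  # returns HELLO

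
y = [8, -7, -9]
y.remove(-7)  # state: [8, -9]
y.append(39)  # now [8, -9, 39]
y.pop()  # 39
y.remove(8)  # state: [-9]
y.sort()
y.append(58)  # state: [-9, 58]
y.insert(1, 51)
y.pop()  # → 58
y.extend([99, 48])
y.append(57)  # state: [-9, 51, 99, 48, 57]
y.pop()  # 57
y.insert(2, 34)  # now [-9, 51, 34, 99, 48]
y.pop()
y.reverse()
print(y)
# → [99, 34, 51, -9]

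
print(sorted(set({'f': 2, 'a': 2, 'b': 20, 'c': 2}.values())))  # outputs [2, 20]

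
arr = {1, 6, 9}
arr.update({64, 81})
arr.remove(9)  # {1, 6, 64, 81}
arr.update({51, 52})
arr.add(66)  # {1, 6, 51, 52, 64, 66, 81}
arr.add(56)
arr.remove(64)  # {1, 6, 51, 52, 56, 66, 81}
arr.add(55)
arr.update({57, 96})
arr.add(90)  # {1, 6, 51, 52, 55, 56, 57, 66, 81, 90, 96}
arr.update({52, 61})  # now {1, 6, 51, 52, 55, 56, 57, 61, 66, 81, 90, 96}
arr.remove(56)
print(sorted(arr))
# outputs [1, 6, 51, 52, 55, 57, 61, 66, 81, 90, 96]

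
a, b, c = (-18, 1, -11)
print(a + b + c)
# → -28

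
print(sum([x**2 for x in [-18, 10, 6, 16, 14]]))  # 912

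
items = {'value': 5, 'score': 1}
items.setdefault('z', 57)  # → 57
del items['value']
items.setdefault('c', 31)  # 31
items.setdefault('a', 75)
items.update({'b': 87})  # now {'score': 1, 'z': 57, 'c': 31, 'a': 75, 'b': 87}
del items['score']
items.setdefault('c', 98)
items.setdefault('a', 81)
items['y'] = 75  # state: {'z': 57, 'c': 31, 'a': 75, 'b': 87, 'y': 75}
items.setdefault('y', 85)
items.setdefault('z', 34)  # 57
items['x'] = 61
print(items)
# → {'z': 57, 'c': 31, 'a': 75, 'b': 87, 'y': 75, 'x': 61}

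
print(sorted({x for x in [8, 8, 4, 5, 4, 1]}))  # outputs [1, 4, 5, 8]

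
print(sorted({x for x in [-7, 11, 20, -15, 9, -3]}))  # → [-15, -7, -3, 9, 11, 20]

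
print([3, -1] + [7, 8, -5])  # [3, -1, 7, 8, -5]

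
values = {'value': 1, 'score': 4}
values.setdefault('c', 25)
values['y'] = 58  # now {'value': 1, 'score': 4, 'c': 25, 'y': 58}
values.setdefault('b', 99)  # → 99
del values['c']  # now {'value': 1, 'score': 4, 'y': 58, 'b': 99}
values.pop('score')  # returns 4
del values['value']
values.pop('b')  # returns 99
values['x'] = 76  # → {'y': 58, 'x': 76}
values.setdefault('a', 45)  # 45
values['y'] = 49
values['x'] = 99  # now {'y': 49, 'x': 99, 'a': 45}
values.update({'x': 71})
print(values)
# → {'y': 49, 'x': 71, 'a': 45}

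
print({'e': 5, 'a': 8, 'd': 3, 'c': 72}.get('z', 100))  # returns 100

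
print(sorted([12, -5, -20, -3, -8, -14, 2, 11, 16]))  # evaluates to [-20, -14, -8, -5, -3, 2, 11, 12, 16]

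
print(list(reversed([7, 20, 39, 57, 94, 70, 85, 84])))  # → [84, 85, 70, 94, 57, 39, 20, 7]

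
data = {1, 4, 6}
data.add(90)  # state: {1, 4, 6, 90}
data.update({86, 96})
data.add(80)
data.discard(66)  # {1, 4, 6, 80, 86, 90, 96}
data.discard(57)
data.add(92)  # {1, 4, 6, 80, 86, 90, 92, 96}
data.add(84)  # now {1, 4, 6, 80, 84, 86, 90, 92, 96}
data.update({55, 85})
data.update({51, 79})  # {1, 4, 6, 51, 55, 79, 80, 84, 85, 86, 90, 92, 96}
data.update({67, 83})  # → {1, 4, 6, 51, 55, 67, 79, 80, 83, 84, 85, 86, 90, 92, 96}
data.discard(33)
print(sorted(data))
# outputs [1, 4, 6, 51, 55, 67, 79, 80, 83, 84, 85, 86, 90, 92, 96]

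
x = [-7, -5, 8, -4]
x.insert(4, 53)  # [-7, -5, 8, -4, 53]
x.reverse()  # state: [53, -4, 8, -5, -7]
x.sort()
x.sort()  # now [-7, -5, -4, 8, 53]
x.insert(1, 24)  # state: [-7, 24, -5, -4, 8, 53]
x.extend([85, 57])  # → [-7, 24, -5, -4, 8, 53, 85, 57]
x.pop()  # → 57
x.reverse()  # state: [85, 53, 8, -4, -5, 24, -7]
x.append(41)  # [85, 53, 8, -4, -5, 24, -7, 41]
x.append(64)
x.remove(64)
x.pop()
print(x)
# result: [85, 53, 8, -4, -5, 24, -7]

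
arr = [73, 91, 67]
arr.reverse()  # [67, 91, 73]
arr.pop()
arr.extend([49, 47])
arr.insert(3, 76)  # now [67, 91, 49, 76, 47]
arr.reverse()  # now [47, 76, 49, 91, 67]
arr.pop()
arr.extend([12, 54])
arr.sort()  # [12, 47, 49, 54, 76, 91]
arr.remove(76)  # [12, 47, 49, 54, 91]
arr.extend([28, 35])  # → [12, 47, 49, 54, 91, 28, 35]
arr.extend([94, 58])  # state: [12, 47, 49, 54, 91, 28, 35, 94, 58]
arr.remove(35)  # [12, 47, 49, 54, 91, 28, 94, 58]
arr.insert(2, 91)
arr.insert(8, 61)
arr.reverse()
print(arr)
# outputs [58, 61, 94, 28, 91, 54, 49, 91, 47, 12]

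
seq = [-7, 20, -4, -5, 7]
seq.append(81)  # [-7, 20, -4, -5, 7, 81]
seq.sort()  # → [-7, -5, -4, 7, 20, 81]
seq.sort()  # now [-7, -5, -4, 7, 20, 81]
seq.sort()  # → [-7, -5, -4, 7, 20, 81]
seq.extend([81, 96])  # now [-7, -5, -4, 7, 20, 81, 81, 96]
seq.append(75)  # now [-7, -5, -4, 7, 20, 81, 81, 96, 75]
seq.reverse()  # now [75, 96, 81, 81, 20, 7, -4, -5, -7]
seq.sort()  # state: [-7, -5, -4, 7, 20, 75, 81, 81, 96]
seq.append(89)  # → [-7, -5, -4, 7, 20, 75, 81, 81, 96, 89]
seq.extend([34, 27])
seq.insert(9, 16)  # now [-7, -5, -4, 7, 20, 75, 81, 81, 96, 16, 89, 34, 27]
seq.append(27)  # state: [-7, -5, -4, 7, 20, 75, 81, 81, 96, 16, 89, 34, 27, 27]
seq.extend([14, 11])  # [-7, -5, -4, 7, 20, 75, 81, 81, 96, 16, 89, 34, 27, 27, 14, 11]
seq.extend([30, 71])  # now [-7, -5, -4, 7, 20, 75, 81, 81, 96, 16, 89, 34, 27, 27, 14, 11, 30, 71]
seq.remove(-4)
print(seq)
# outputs [-7, -5, 7, 20, 75, 81, 81, 96, 16, 89, 34, 27, 27, 14, 11, 30, 71]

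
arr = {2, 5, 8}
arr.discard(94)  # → {2, 5, 8}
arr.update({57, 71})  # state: {2, 5, 8, 57, 71}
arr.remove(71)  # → {2, 5, 8, 57}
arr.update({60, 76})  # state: {2, 5, 8, 57, 60, 76}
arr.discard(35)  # {2, 5, 8, 57, 60, 76}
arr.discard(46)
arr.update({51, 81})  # {2, 5, 8, 51, 57, 60, 76, 81}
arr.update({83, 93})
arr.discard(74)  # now {2, 5, 8, 51, 57, 60, 76, 81, 83, 93}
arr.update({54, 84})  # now {2, 5, 8, 51, 54, 57, 60, 76, 81, 83, 84, 93}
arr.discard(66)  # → {2, 5, 8, 51, 54, 57, 60, 76, 81, 83, 84, 93}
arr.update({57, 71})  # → {2, 5, 8, 51, 54, 57, 60, 71, 76, 81, 83, 84, 93}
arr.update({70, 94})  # {2, 5, 8, 51, 54, 57, 60, 70, 71, 76, 81, 83, 84, 93, 94}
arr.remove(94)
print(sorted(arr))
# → [2, 5, 8, 51, 54, 57, 60, 70, 71, 76, 81, 83, 84, 93]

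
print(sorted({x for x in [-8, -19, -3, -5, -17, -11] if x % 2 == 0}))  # [-8]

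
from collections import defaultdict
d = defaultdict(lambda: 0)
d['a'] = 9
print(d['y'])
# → 0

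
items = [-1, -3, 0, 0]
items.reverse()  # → [0, 0, -3, -1]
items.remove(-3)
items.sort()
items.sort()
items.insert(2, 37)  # [-1, 0, 37, 0]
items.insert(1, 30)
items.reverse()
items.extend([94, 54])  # [0, 37, 0, 30, -1, 94, 54]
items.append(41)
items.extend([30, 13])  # [0, 37, 0, 30, -1, 94, 54, 41, 30, 13]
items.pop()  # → 13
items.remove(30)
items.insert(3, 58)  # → [0, 37, 0, 58, -1, 94, 54, 41, 30]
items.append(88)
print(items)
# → [0, 37, 0, 58, -1, 94, 54, 41, 30, 88]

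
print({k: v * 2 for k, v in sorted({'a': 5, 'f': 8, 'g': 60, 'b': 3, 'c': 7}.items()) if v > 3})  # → {'a': 10, 'c': 14, 'f': 16, 'g': 120}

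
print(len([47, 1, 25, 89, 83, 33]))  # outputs 6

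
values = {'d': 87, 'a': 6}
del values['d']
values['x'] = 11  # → {'a': 6, 'x': 11}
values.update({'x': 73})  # {'a': 6, 'x': 73}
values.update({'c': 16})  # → {'a': 6, 'x': 73, 'c': 16}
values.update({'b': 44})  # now {'a': 6, 'x': 73, 'c': 16, 'b': 44}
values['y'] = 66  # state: {'a': 6, 'x': 73, 'c': 16, 'b': 44, 'y': 66}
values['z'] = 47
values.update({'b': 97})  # {'a': 6, 'x': 73, 'c': 16, 'b': 97, 'y': 66, 'z': 47}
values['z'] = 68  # {'a': 6, 'x': 73, 'c': 16, 'b': 97, 'y': 66, 'z': 68}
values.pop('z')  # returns 68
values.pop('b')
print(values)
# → {'a': 6, 'x': 73, 'c': 16, 'y': 66}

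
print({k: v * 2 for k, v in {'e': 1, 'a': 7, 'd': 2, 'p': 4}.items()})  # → {'e': 2, 'a': 14, 'd': 4, 'p': 8}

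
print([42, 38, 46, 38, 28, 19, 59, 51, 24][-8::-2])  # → [38]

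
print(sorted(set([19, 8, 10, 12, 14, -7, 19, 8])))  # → [-7, 8, 10, 12, 14, 19]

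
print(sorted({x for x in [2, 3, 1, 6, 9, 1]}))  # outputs [1, 2, 3, 6, 9]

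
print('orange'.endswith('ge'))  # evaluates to True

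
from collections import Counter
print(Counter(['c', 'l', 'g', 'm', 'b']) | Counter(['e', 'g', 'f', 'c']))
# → Counter({'c': 1, 'l': 1, 'g': 1, 'm': 1, 'b': 1, 'e': 1, 'f': 1})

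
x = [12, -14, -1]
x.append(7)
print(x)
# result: [12, -14, -1, 7]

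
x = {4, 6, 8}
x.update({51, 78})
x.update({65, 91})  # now {4, 6, 8, 51, 65, 78, 91}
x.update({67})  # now {4, 6, 8, 51, 65, 67, 78, 91}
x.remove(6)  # {4, 8, 51, 65, 67, 78, 91}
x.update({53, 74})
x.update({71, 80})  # {4, 8, 51, 53, 65, 67, 71, 74, 78, 80, 91}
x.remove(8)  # {4, 51, 53, 65, 67, 71, 74, 78, 80, 91}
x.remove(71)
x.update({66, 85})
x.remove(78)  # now {4, 51, 53, 65, 66, 67, 74, 80, 85, 91}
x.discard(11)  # {4, 51, 53, 65, 66, 67, 74, 80, 85, 91}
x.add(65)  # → {4, 51, 53, 65, 66, 67, 74, 80, 85, 91}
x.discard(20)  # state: {4, 51, 53, 65, 66, 67, 74, 80, 85, 91}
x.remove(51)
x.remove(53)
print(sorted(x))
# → [4, 65, 66, 67, 74, 80, 85, 91]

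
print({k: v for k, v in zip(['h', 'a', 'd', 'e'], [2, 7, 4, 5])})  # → {'h': 2, 'a': 7, 'd': 4, 'e': 5}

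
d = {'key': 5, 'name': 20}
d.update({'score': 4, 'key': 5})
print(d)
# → {'key': 5, 'name': 20, 'score': 4}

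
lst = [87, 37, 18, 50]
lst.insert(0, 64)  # [64, 87, 37, 18, 50]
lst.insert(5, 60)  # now [64, 87, 37, 18, 50, 60]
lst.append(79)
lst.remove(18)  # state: [64, 87, 37, 50, 60, 79]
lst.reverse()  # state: [79, 60, 50, 37, 87, 64]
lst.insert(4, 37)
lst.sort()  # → [37, 37, 50, 60, 64, 79, 87]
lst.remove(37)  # [37, 50, 60, 64, 79, 87]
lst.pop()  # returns 87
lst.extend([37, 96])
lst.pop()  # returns 96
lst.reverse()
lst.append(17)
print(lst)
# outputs [37, 79, 64, 60, 50, 37, 17]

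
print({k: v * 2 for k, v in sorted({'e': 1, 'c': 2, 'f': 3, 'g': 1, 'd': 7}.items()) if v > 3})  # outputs {'d': 14}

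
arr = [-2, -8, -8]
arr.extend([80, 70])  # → [-2, -8, -8, 80, 70]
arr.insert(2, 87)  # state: [-2, -8, 87, -8, 80, 70]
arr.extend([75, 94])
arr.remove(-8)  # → [-2, 87, -8, 80, 70, 75, 94]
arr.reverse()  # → [94, 75, 70, 80, -8, 87, -2]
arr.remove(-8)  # [94, 75, 70, 80, 87, -2]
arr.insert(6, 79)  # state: [94, 75, 70, 80, 87, -2, 79]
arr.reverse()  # [79, -2, 87, 80, 70, 75, 94]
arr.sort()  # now [-2, 70, 75, 79, 80, 87, 94]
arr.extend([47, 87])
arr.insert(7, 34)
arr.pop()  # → 87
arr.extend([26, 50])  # [-2, 70, 75, 79, 80, 87, 94, 34, 47, 26, 50]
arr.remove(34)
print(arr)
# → [-2, 70, 75, 79, 80, 87, 94, 47, 26, 50]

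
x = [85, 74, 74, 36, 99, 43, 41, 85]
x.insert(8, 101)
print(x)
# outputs [85, 74, 74, 36, 99, 43, 41, 85, 101]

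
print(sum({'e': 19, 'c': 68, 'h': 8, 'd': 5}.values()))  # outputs 100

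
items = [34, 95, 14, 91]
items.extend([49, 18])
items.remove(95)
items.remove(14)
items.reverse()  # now [18, 49, 91, 34]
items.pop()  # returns 34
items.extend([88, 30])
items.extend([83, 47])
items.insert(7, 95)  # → [18, 49, 91, 88, 30, 83, 47, 95]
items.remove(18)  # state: [49, 91, 88, 30, 83, 47, 95]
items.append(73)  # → [49, 91, 88, 30, 83, 47, 95, 73]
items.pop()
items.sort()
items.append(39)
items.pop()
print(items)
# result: [30, 47, 49, 83, 88, 91, 95]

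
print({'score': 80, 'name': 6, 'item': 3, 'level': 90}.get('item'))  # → 3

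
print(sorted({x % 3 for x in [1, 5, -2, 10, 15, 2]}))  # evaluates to [0, 1, 2]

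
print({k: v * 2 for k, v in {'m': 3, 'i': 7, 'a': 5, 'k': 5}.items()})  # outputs {'m': 6, 'i': 14, 'a': 10, 'k': 10}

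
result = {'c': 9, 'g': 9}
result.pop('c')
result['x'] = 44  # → {'g': 9, 'x': 44}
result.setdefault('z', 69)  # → 69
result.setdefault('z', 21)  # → 69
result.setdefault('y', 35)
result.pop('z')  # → 69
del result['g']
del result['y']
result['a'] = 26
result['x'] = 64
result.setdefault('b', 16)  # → 16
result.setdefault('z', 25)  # 25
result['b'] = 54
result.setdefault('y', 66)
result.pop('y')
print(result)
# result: {'x': 64, 'a': 26, 'b': 54, 'z': 25}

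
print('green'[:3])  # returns gre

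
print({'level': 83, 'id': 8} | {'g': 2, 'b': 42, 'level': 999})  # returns {'level': 999, 'id': 8, 'g': 2, 'b': 42}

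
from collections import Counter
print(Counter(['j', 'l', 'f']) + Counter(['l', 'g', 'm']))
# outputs Counter({'l': 2, 'j': 1, 'f': 1, 'g': 1, 'm': 1})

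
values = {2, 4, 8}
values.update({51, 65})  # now {2, 4, 8, 51, 65}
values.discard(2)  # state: {4, 8, 51, 65}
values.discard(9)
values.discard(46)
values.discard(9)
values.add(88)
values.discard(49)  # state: {4, 8, 51, 65, 88}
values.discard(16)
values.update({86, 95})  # {4, 8, 51, 65, 86, 88, 95}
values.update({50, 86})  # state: {4, 8, 50, 51, 65, 86, 88, 95}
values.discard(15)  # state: {4, 8, 50, 51, 65, 86, 88, 95}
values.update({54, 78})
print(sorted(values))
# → [4, 8, 50, 51, 54, 65, 78, 86, 88, 95]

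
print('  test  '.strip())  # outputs test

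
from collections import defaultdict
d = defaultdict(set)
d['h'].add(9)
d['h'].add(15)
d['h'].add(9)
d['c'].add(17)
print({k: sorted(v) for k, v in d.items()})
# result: {'h': [9, 15], 'c': [17]}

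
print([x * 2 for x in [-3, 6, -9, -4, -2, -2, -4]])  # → [-6, 12, -18, -8, -4, -4, -8]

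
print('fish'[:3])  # fis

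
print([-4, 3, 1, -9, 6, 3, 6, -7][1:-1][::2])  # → [3, -9, 3]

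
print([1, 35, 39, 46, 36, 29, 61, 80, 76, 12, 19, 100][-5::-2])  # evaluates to [80, 29, 46, 35]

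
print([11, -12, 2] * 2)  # [11, -12, 2, 11, -12, 2]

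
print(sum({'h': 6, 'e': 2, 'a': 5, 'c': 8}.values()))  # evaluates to 21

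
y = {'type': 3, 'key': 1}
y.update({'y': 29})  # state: {'type': 3, 'key': 1, 'y': 29}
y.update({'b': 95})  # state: {'type': 3, 'key': 1, 'y': 29, 'b': 95}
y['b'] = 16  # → {'type': 3, 'key': 1, 'y': 29, 'b': 16}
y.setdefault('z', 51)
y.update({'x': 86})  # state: {'type': 3, 'key': 1, 'y': 29, 'b': 16, 'z': 51, 'x': 86}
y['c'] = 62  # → {'type': 3, 'key': 1, 'y': 29, 'b': 16, 'z': 51, 'x': 86, 'c': 62}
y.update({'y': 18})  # {'type': 3, 'key': 1, 'y': 18, 'b': 16, 'z': 51, 'x': 86, 'c': 62}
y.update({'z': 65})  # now {'type': 3, 'key': 1, 'y': 18, 'b': 16, 'z': 65, 'x': 86, 'c': 62}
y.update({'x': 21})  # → {'type': 3, 'key': 1, 'y': 18, 'b': 16, 'z': 65, 'x': 21, 'c': 62}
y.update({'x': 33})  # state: {'type': 3, 'key': 1, 'y': 18, 'b': 16, 'z': 65, 'x': 33, 'c': 62}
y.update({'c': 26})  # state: {'type': 3, 'key': 1, 'y': 18, 'b': 16, 'z': 65, 'x': 33, 'c': 26}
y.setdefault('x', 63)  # 33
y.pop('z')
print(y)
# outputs {'type': 3, 'key': 1, 'y': 18, 'b': 16, 'x': 33, 'c': 26}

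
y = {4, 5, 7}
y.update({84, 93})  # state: {4, 5, 7, 84, 93}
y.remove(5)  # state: {4, 7, 84, 93}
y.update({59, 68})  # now {4, 7, 59, 68, 84, 93}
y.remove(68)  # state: {4, 7, 59, 84, 93}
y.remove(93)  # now {4, 7, 59, 84}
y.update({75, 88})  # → {4, 7, 59, 75, 84, 88}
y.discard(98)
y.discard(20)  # {4, 7, 59, 75, 84, 88}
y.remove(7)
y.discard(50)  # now {4, 59, 75, 84, 88}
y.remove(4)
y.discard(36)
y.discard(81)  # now {59, 75, 84, 88}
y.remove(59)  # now {75, 84, 88}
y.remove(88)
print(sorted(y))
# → [75, 84]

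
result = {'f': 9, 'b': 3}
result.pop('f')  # 9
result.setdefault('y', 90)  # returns 90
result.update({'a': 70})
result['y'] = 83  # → {'b': 3, 'y': 83, 'a': 70}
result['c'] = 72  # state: {'b': 3, 'y': 83, 'a': 70, 'c': 72}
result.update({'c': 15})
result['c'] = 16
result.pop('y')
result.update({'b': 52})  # {'b': 52, 'a': 70, 'c': 16}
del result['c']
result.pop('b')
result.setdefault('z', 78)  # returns 78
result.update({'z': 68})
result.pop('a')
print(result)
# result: {'z': 68}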